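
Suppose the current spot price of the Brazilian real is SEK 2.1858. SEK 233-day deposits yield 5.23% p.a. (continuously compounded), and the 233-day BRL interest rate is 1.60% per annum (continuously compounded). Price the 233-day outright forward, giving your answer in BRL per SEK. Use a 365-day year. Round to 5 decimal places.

0.44702

T = 233/365 years.
Growth of 1 SEK over T: e^(0.0523×233/365) = 1.0339496.
BRL growth factor: e^(0.0160×233/365) = 1.010266.
So F = 2.1858 × 1.0339496 / 1.010266 = 2.237042 (SEK/BRL).
Invert for BRL per SEK: 1 / 2.237042 = 0.44702.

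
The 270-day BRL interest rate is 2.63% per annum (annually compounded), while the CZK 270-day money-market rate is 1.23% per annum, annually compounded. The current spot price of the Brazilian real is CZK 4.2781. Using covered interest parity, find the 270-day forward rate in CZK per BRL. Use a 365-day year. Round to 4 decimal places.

4.2349

T = 270/365 years.
CZK accumulates by (1 + 0.0123)^(270/365) = 1.0090841.
BRL growth factor: (1 + 0.0263)^(270/365) = 1.0193889.
Forward (CZK per BRL) = 4.2781 × 1.0090841 / 1.0193889 = 4.234854.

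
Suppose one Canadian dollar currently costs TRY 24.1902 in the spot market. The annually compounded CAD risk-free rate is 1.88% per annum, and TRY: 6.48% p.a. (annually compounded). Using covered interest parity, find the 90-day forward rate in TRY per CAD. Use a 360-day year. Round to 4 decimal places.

24.4587

T = 90/360 years.
TRY growth factor: (1 + 0.0648)^(90/360) = 1.01582059.
CAD accumulates by (1 + 0.0188)^(90/360) = 1.00466722.
Forward (TRY per CAD) = 24.1902 × 1.01582059 / 1.00466722 = 24.458749.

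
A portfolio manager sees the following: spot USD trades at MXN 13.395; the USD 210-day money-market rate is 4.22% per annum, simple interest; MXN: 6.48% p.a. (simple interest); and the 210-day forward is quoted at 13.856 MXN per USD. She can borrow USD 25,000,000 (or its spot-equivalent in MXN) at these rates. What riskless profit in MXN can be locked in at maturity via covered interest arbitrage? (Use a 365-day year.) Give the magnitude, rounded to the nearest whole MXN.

T = 210/365 years.
Route A — deposit USD, sell forward: 25,000,000 × 1.02427945205 × 13.856 = MXN 354,810,402.19.
Route B — convert at spot, deposit MXN: 25,000,000 × 13.395 × 1.03728219178 = MXN 347,359,873.97.
The quoted forward overvalues USD, so borrow MXN, buy USD at spot, deposit the USD at 4.22%, and sell the proceeds forward at 13.856.
Profit = 354,810,402.19 − 347,359,873.97 = MXN 7,450,528.

MXN 7,450,528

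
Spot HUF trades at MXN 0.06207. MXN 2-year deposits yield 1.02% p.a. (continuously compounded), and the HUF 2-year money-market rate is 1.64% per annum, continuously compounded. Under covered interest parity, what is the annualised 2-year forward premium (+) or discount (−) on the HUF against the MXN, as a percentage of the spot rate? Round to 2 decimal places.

T = 2 years.
F = S · g_MXN/g_HUF = 0.06207 × 1.0206095/1.0333438 = 0.06130509.
Annualised premium = (F − S)/S × (1/T) = (0.06130509 − 0.06207)/0.06207 ÷ 2 = -0.62%.

-0.62%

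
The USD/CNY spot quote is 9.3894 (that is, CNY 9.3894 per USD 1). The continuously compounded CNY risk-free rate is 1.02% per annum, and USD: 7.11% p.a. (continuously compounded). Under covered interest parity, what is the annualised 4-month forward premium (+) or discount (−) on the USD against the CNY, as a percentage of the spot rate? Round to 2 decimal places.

-6.03%

T = 4/12 years.
CIP forward (CNY per USD) = 9.3894 × 1.0034058/1.0239831 = 9.2007167.
Annualised premium = (F − S)/S × (1/T) = (9.2007167 − 9.3894)/9.3894 ÷ (4/12) = -6.03%.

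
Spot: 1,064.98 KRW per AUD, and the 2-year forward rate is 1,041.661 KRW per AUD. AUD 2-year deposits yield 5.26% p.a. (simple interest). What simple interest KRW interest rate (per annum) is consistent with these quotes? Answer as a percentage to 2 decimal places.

4.05%

T = 2 years.
By CIP, F/S equals the KRW-to-AUD growth ratio: 1041.661/1064.98 = 0.9781038.
The AUD side grows by 1 + 0.0526×2 = 1.105200.
So the KRW growth factor = 1.0810003.
r = (1.0810003 − 1)/2 = 0.040500 → 4.05%.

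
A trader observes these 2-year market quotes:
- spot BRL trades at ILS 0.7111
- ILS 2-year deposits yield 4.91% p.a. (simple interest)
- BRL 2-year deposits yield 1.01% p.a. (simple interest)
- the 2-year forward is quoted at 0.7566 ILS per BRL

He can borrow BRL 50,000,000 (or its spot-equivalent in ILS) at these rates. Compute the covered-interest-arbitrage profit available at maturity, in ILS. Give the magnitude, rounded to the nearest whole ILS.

T = 2 years.
Keep in BRL, deliver into the forward: 50,000,000·1.020200·0.7566 = ILS 38,594,166.00.
Swap to ILS now, deposit: 50,000,000·0.7111·1.098200 = ILS 39,046,501.00.
The quoted forward undervalues BRL, so borrow BRL, convert to ILS at spot, deposit the ILS at 4.91%, and buy BRL forward at 0.7566 to cover the loan.
Profit = 39,046,501.00 − 38,594,166.00 = ILS 452,335.

ILS 452,335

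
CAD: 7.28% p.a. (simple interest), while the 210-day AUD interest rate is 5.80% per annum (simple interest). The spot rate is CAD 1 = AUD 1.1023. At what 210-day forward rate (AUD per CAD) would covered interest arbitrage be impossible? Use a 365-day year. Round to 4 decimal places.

1.0933

T = 210/365 years.
Growth of 1 AUD over T: 1 + 0.0580×210/365 = 1.0333699.
CAD accumulates by 1 + 0.0728×210/365 = 1.0418849.
Forward (AUD per CAD) = 1.1023 × 1.0333699 / 1.0418849 = 1.093291.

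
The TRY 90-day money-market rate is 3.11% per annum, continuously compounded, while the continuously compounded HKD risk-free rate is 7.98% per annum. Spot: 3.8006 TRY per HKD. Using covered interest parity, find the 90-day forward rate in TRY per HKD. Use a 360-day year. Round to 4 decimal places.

3.7546

T = 90/360 years.
TRY growth factor: e^(0.0311×90/360) = 1.0078053.
Growth of 1 HKD over T: e^(0.0798×90/360) = 1.0201503.
So F = 3.8006 × 1.0078053 / 1.0201503 = 3.754608 (TRY/HKD).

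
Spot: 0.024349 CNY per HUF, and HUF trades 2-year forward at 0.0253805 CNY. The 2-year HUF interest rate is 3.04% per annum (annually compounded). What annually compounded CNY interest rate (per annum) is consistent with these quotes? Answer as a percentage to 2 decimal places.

5.20%

T = 2 years.
CIP gives F = S · g_CNY/g_HUF, so g_CNY/g_HUF = 0.0253805/0.024349 = 1.0423631.
HUF growth factor: (1 + 0.0304)^2 = 1.0617242.
That pins the CNY growth at 1.1067021.
r = 1.1067021^(1/2) − 1 = 0.051999 → 5.20%.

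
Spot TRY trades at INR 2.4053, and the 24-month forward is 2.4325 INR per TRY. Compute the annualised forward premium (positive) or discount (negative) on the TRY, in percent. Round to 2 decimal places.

T = 2 years.
(F − S)/S = (2.4325 − 2.4053)/2.4053 = 0.0113084.
Annualise by dividing by T: 0.0113084 / 2 = 0.005654 → 0.57%.

+0.57%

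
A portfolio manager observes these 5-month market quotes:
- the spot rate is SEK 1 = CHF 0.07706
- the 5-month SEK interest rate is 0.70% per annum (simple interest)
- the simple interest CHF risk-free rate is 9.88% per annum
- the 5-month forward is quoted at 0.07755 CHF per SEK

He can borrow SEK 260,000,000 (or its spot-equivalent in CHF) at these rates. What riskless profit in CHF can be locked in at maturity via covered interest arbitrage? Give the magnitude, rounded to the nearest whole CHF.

T = 5/12 years.
Route A — deposit SEK, sell forward: 260,000,000 × 1.0029166667 × 0.07755 = CHF 20,221,808.75.
Route B — convert at spot, deposit CHF: 260,000,000 × 0.07706 × 1.0411666667 = CHF 20,860,398.87.
The quoted forward undervalues SEK, so borrow SEK, convert to CHF at spot, deposit the CHF at 9.88%, and buy SEK forward at 0.07755 to cover the loan.
The gap between the two covered legs is CHF 638,590.

CHF 638,590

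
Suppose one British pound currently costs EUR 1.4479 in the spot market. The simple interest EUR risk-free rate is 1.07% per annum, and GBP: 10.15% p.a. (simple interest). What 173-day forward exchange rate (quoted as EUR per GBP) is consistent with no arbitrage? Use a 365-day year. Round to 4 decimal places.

1.3884

T = 173/365 years.
Growth of 1 EUR over T: 1 + 0.0107×173/365 = 1.0050715.
GBP growth factor: 1 + 0.1015×173/365 = 1.0481082.
Forward (EUR per GBP) = 1.4479 × 1.0050715 / 1.0481082 = 1.388447.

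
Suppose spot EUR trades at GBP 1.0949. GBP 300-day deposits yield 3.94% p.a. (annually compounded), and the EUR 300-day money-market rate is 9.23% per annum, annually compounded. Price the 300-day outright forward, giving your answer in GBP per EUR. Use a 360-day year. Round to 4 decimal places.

T = 300/360 years.
GBP accumulates by (1 + 0.0394)^(300/360) = 1.0327271.
EUR growth factor: (1 + 0.0923)^(300/360) = 1.0763453.
Forward (GBP per EUR) = 1.0949 × 1.0327271 / 1.0763453 = 1.050530.

1.0505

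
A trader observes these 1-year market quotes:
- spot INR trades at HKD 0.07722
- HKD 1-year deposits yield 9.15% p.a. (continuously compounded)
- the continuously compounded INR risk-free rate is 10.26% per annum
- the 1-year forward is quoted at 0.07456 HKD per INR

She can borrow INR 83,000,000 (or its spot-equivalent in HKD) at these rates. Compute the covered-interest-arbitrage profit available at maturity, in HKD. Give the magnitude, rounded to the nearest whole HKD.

T = 1 year.
Invest the INR and cover forward: 83,000,000 × 1.108048101 × 0.07456 = HKD 6,857,133.51.
Convert at spot and invest in HKD: 83,000,000 × 0.07722 × 1.095816777 = HKD 7,023,374.64.
The quoted forward undervalues INR, so borrow INR, convert to HKD at spot, deposit the HKD at 9.15%, and buy INR forward at 0.07456 to cover the loan.
The gap between the two covered legs is HKD 166,241.

HKD 166,241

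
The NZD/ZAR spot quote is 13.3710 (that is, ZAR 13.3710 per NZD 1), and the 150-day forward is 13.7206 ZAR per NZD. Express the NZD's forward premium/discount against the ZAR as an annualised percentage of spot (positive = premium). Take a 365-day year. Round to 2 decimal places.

+6.36%

T = 150/365 years.
NZD trades forward at +2.61461% vs spot over the period.
×(1/T) gives 6.36% p.a.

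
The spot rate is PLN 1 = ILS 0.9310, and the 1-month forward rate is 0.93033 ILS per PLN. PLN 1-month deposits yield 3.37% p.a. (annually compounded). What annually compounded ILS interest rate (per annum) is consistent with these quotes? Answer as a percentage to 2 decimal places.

T = 1/12 years.
CIP gives F = S · g_ILS/g_PLN, so g_ILS/g_PLN = 0.93033/0.931 = 0.9992803.
The PLN side grows by (1 + 0.0337)^(1/12) = 1.0027659.
That pins the ILS growth at 1.0020442.
Annualise: 1.0020442^(12/1) − 1 = 0.024808 = 2.48%.

2.48%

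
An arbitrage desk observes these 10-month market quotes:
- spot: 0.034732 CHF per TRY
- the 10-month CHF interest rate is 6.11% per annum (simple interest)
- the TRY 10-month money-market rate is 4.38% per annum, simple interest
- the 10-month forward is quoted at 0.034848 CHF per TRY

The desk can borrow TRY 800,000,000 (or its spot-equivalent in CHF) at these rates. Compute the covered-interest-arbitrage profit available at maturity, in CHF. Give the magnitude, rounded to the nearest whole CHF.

T = 10/12 years.
Keep in TRY, deliver into the forward: 800,000,000·1.036500·0.034848 = CHF 28,895,961.60.
Swap to CHF now, deposit: 800,000,000·0.034732·1.0509166667 = CHF 29,200,350.13.
The quoted forward undervalues TRY, so borrow TRY, convert to CHF at spot, deposit the CHF at 6.11%, and buy TRY forward at 0.034848 to cover the loan.
The gap between the two covered legs is CHF 304,389.

CHF 304,389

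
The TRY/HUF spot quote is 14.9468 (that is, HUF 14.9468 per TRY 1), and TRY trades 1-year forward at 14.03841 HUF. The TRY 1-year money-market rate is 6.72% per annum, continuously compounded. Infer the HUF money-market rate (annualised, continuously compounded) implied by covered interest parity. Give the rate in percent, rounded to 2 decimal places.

0.45%

T = 1 year.
CIP gives F = S · g_HUF/g_TRY, so g_HUF/g_TRY = 14.03841/14.9468 = 0.9392251.
The TRY side grows by e^(0.0672×1) = 1.0695094.
So the HUF growth factor = 1.0045101.
r = ln(1.0045101)/1 = 0.004500 → 0.45%.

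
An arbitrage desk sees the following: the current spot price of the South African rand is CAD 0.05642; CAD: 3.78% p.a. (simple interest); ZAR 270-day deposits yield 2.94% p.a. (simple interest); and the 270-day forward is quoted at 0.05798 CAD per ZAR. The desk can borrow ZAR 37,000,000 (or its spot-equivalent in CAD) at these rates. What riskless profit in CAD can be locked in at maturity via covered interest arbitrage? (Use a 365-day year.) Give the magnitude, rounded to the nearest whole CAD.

T = 270/365 years.
Invest the ZAR and cover forward: 37,000,000 × 1.021747945 × 0.05798 = CAD 2,191,915.00.
Convert at spot and invest in CAD: 37,000,000 × 0.05642 × 1.027961644 = CAD 2,145,911.05.
The quoted forward overvalues ZAR, so borrow CAD, buy ZAR at spot, deposit the ZAR at 2.94%, and sell the proceeds forward at 0.05798.
Arbitrage profit = |2,191,915.00 − 2,145,911.05| = CAD 46,004.

CAD 46,004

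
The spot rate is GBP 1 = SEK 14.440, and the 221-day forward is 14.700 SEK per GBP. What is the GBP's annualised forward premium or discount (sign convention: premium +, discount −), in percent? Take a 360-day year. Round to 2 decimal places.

+2.93%

T = 221/360 years.
Period premium: (14.700 − 14.44)/14.44 = 0.0180055.
Per annum: 0.0180055 / (221/360) = 0.029330 = 2.93%.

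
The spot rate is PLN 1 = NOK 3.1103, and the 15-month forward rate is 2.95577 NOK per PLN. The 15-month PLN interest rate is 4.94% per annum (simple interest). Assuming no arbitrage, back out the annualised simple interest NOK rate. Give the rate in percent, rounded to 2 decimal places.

0.72%

T = 15/12 years.
By CIP, F/S equals the NOK-to-PLN growth ratio: 2.95577/3.1103 = 0.9503167.
The PLN side grows by 1 + 0.0494×15/12 = 1.061750.
That pins the NOK growth at 1.0089988.
(1.0089988 − 1)/T = 0.007199, i.e. 0.72%.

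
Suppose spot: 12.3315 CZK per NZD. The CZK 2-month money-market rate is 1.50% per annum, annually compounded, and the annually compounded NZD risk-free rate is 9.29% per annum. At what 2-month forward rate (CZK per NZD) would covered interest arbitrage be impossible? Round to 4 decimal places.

T = 2/12 years.
CZK accumulates by (1 + 0.0150)^(2/12) = 1.00248452.
NZD growth factor: (1 + 0.0929)^(2/12) = 1.01491593.
So F = 12.3315 × 1.00248452 / 1.01491593 = 12.180455 (CZK/NZD).

12.1805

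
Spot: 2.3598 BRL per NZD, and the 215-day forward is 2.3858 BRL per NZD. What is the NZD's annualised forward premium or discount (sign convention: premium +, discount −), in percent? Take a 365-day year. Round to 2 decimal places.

T = 215/365 years.
Period premium: (2.3858 − 2.3598)/2.3598 = 0.0110179.
Per annum: 0.0110179 / (215/365) = 0.018705 = 1.87%.

+1.87%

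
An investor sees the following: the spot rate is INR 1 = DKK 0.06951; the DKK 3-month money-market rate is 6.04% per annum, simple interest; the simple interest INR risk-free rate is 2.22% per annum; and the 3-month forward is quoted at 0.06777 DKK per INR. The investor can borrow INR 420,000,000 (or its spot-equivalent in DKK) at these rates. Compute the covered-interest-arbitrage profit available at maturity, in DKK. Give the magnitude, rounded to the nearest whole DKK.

T = 3/12 years.
Route A — deposit INR, sell forward: 420,000,000 × 1.005550 × 0.06777 = DKK 28,621,371.87.
Route B — convert at spot, deposit DKK: 420,000,000 × 0.06951 × 1.015100 = DKK 29,635,032.42.
The quoted forward undervalues INR, so borrow INR, convert to DKK at spot, deposit the DKK at 6.04%, and buy INR forward at 0.06777 to cover the loan.
Profit = 29,635,032.42 − 28,621,371.87 = DKK 1,013,661.

DKK 1,013,661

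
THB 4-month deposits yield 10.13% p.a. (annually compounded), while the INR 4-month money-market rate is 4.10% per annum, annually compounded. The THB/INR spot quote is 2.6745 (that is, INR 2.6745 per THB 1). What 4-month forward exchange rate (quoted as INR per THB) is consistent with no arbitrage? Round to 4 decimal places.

T = 4/12 years.
INR growth factor: (1 + 0.0410)^(4/12) = 1.013484.
Growth of 1 THB over T: (1 + 0.1013)^(4/12) = 1.0326866.
CIP: F = S · (grow INR)/(grow THB) = 2.6745 × 1.013484/1.0326866 = 2.624768 INR per THB.

2.6248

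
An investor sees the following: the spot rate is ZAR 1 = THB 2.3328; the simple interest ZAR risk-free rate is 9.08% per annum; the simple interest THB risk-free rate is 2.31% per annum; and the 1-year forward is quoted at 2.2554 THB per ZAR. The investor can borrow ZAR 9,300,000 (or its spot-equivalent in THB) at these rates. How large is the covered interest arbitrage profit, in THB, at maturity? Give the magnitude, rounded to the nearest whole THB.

THB 683,575

T = 1 year.
Route A — deposit ZAR, sell forward: 9,300,000 × 1.090800 × 2.2554 = THB 22,879,769.98.
Route B — convert at spot, deposit THB: 9,300,000 × 2.3328 × 1.023100 = THB 22,196,195.42.
The quoted forward overvalues ZAR, so borrow THB, buy ZAR at spot, deposit the ZAR at 9.08%, and sell the proceeds forward at 2.2554.
Arbitrage profit = |22,879,769.98 − 22,196,195.42| = THB 683,575.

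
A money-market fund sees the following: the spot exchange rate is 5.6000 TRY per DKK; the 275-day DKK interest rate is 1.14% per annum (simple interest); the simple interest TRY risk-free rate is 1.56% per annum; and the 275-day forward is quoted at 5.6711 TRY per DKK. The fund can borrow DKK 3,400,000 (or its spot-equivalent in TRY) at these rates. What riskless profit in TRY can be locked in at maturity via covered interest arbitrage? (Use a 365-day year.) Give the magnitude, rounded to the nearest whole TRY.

T = 275/365 years.
Route A — deposit DKK, sell forward: 3,400,000 × 1.0085890411 × 5.6711 = TRY 19,447,351.66.
Route B — convert at spot, deposit TRY: 3,400,000 × 5.6000 × 1.0117534247 = TRY 19,263,785.21.
The quoted forward overvalues DKK, so borrow TRY, buy DKK at spot, deposit the DKK at 1.14%, and sell the proceeds forward at 5.6711.
The gap between the two covered legs is TRY 183,566.

TRY 183,566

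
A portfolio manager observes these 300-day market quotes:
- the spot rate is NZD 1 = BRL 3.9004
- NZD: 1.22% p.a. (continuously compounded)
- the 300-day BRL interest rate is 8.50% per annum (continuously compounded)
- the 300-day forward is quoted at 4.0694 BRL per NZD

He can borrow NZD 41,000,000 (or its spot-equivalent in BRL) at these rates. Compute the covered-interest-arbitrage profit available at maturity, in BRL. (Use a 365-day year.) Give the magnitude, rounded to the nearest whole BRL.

T = 300/365 years.
Route A — deposit NZD, sell forward: 41,000,000 × 1.01007784007 × 4.0694 = BRL 168,526,841.26.
Route B — convert at spot, deposit BRL: 41,000,000 × 3.9004 × 1.07236127239 = BRL 171,488,154.18.
The quoted forward undervalues NZD, so borrow NZD, convert to BRL at spot, deposit the BRL at 8.50%, and buy NZD forward at 4.0694 to cover the loan.
The gap between the two covered legs is BRL 2,961,313.

BRL 2,961,313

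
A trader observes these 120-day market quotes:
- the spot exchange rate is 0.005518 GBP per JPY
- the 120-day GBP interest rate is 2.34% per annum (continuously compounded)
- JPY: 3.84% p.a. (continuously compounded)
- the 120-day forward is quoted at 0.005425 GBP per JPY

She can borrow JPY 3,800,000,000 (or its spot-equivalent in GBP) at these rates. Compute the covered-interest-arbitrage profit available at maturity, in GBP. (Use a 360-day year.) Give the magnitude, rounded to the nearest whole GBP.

T = 120/360 years.
Route A — deposit JPY, sell forward: 3,800,000,000 × 1.0128822706 × 0.005425 = GBP 20,880,568.01.
Route B — convert at spot, deposit GBP: 3,800,000,000 × 0.005518 × 1.0078304992 = GBP 21,132,593.04.
The quoted forward undervalues JPY, so borrow JPY, convert to GBP at spot, deposit the GBP at 2.34%, and buy JPY forward at 0.005425 to cover the loan.
Arbitrage profit = |20,880,568.01 − 21,132,593.04| = GBP 252,025.

GBP 252,025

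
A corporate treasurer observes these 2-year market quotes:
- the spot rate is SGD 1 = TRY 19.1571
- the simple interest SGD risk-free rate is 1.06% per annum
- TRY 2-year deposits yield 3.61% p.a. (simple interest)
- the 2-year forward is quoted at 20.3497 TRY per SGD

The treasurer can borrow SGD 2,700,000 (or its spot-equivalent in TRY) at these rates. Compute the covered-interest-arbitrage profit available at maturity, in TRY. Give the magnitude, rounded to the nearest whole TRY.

T = 2 years.
Invest the SGD and cover forward: 2,700,000 × 1.021200 × 20.3497 = TRY 56,109,006.83.
Convert at spot and invest in TRY: 2,700,000 × 19.1571 × 1.072200 = TRY 55,458,655.07.
The quoted forward overvalues SGD, so borrow TRY, buy SGD at spot, deposit the SGD at 1.06%, and sell the proceeds forward at 20.3497.
Profit = 56,109,006.83 − 55,458,655.07 = TRY 650,352.

TRY 650,352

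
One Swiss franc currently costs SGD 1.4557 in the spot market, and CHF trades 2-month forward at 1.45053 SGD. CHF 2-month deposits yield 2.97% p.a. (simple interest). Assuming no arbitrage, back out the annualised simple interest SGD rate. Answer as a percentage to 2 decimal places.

0.83%

T = 2/12 years.
CIP gives F = S · g_SGD/g_CHF, so g_SGD/g_CHF = 1.45053/1.4557 = 0.9964484.
The CHF side grows by 1 + 0.0297×2/12 = 1.004950.
Hence g_SGD = 1.0013808.
(1.0013808 − 1)/T = 0.008285, i.e. 0.83%.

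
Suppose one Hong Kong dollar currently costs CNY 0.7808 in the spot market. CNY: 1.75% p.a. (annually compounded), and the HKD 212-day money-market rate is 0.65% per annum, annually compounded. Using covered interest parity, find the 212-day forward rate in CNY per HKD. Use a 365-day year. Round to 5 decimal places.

0.78575

T = 212/365 years.
CNY accumulates by (1 + 0.0175)^(212/365) = 1.0101274.
HKD growth factor: (1 + 0.0065)^(212/365) = 1.0037702.
So F = 0.7808 × 1.0101274 / 1.0037702 = 0.7857451 (CNY/HKD).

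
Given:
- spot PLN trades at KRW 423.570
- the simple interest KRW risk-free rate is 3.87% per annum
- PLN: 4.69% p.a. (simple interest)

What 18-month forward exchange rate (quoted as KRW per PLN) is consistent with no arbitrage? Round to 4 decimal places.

418.7025

T = 18/12 years.
KRW growth factor: 1 + 0.0387×18/12 = 1.058050.
Growth of 1 PLN over T: 1 + 0.0469×18/12 = 1.070350.
So F = 423.57 × 1.058050 / 1.070350 = 418.702516 (KRW/PLN).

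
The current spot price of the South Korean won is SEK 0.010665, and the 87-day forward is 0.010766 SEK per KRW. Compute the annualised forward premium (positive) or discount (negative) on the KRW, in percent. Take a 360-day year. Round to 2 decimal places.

T = 87/360 years.
KRW trades forward at +0.94702% vs spot over the period.
Annualise by dividing by T: 0.0094702 / (87/360) = 0.039187 → 3.92%.

+3.92%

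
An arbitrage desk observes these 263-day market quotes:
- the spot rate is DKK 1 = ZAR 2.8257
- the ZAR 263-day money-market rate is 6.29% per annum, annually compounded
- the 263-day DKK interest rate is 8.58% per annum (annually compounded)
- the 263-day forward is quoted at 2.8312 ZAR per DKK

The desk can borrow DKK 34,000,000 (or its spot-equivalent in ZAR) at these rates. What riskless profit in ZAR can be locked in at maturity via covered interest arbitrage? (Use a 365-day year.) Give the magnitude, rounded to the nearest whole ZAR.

T = 263/365 years.
Keep in DKK, deliver into the forward: 34,000,000·1.0611077141·2.8312 = ZAR 102,143,077.45.
Swap to ZAR now, deposit: 34,000,000·2.8257·1.0449344548 = ZAR 100,390,823.82.
The quoted forward overvalues DKK, so borrow ZAR, buy DKK at spot, deposit the DKK at 8.58%, and sell the proceeds forward at 2.8312.
The gap between the two covered legs is ZAR 1,752,254.

ZAR 1,752,254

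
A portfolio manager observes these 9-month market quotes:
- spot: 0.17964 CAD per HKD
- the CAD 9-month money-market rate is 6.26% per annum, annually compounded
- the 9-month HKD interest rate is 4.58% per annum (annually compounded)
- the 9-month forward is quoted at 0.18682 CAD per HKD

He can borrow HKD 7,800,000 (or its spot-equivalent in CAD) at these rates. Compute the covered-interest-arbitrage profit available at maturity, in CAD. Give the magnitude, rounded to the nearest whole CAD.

T = 9/12 years.
Route A — deposit HKD, sell forward: 7,800,000 × 1.034157005 × 0.18682 = CAD 1,506,969.45.
Route B — convert at spot, deposit CAD: 7,800,000 × 0.17964 × 1.046591875 = CAD 1,466,476.16.
The quoted forward overvalues HKD, so borrow CAD, buy HKD at spot, deposit the HKD at 4.58%, and sell the proceeds forward at 0.18682.
Arbitrage profit = |1,506,969.45 − 1,466,476.16| = CAD 40,493.

CAD 40,493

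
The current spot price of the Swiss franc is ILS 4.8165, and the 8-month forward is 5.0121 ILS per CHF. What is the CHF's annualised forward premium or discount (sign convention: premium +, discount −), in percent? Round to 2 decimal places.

T = 8/12 years.
CHF trades forward at +4.06104% vs spot over the period.
Per annum: 0.0406104 / (8/12) = 0.060916 = 6.09%.

+6.09%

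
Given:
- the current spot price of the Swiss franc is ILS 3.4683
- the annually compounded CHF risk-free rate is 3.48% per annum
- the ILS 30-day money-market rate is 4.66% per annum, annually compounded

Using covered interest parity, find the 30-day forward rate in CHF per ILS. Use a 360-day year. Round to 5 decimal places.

T = 30/360 years.
Growth of 1 ILS over T: (1 + 0.0466)^(30/360) = 1.0038028.
CHF accumulates by (1 + 0.0348)^(30/360) = 1.0028547.
So F = 3.4683 × 1.0038028 / 1.0028547 = 3.471579 (ILS/CHF).
Quoted the other way: 1/3.471579 = 0.28805 CHF per ILS.

0.28805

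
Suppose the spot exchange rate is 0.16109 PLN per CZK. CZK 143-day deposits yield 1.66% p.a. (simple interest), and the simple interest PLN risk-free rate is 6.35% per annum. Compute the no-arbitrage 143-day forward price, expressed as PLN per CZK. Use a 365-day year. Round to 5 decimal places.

0.16403

T = 143/365 years.
PLN accumulates by 1 + 0.0635×143/365 = 1.0248781.
CZK growth factor: 1 + 0.0166×143/365 = 1.0065036.
So F = 0.16109 × 1.0248781 / 1.0065036 = 0.1640308 (PLN/CZK).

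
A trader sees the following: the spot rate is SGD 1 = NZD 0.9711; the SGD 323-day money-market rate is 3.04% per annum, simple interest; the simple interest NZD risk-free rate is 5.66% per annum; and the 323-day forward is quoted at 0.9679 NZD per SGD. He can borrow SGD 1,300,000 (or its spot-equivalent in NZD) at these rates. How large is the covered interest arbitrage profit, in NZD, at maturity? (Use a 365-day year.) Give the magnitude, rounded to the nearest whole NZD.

T = 323/365 years.
Invest the SGD and cover forward: 1,300,000 × 1.026901918 × 0.9679 = NZD 1,292,119.88.
Convert at spot and invest in NZD: 1,300,000 × 0.9711 × 1.050087123 = NZD 1,325,661.49.
The quoted forward undervalues SGD, so borrow SGD, convert to NZD at spot, deposit the NZD at 5.66%, and buy SGD forward at 0.9679 to cover the loan.
The gap between the two covered legs is NZD 33,542.

NZD 33,542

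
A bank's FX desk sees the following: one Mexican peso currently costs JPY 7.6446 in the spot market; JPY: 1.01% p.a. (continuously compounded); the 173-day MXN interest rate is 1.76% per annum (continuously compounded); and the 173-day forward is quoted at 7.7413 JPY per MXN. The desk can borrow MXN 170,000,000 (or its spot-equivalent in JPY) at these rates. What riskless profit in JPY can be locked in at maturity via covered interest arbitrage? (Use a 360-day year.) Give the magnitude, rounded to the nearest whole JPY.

T = 173/360 years.
Keep in MXN, deliver into the forward: 170,000,000·1.00849364583·7.7413 = JPY 1,327,198,816.28.
Swap to JPY now, deposit: 170,000,000·7.6446·1.004865408961 = JPY 1,305,904,997.91.
The quoted forward overvalues MXN, so borrow JPY, buy MXN at spot, deposit the MXN at 1.76%, and sell the proceeds forward at 7.7413.
Profit = 1,327,198,816.28 − 1,305,904,997.91 = JPY 21,293,818.

JPY 21,293,818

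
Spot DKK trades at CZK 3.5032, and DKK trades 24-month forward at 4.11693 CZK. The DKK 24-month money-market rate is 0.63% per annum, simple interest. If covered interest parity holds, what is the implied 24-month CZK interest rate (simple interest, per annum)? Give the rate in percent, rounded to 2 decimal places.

T = 2 years.
By CIP, F/S equals the CZK-to-DKK growth ratio: 4.11693/3.5032 = 1.1751913.
The DKK side grows by 1 + 0.0063×2 = 1.012600.
Hence g_CZK = 1.1899987.
(1.1899987 − 1)/T = 0.094999, i.e. 9.50%.

9.50%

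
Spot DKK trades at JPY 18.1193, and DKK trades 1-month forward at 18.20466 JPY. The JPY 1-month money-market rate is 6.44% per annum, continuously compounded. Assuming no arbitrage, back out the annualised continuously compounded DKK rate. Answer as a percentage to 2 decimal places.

0.80%

T = 1/12 years.
CIP gives F = S · g_JPY/g_DKK, so g_JPY/g_DKK = 18.20466/18.1193 = 1.0047110.
JPY growth factor: e^(0.0644×1/12) = 1.0053811.
So the DKK growth factor = 1.000667.
r = ln(1.000667)/(1/12) = 0.008001 → 0.80%.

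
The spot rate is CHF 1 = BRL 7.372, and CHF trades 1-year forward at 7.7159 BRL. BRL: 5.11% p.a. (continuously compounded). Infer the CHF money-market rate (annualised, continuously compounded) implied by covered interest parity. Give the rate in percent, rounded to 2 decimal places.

0.55%

T = 1 year.
By CIP, F/S equals the BRL-to-CHF growth ratio: 7.7159/7.372 = 1.0466495.
The BRL side grows by e^(0.0511×1) = 1.0524281.
That pins the CHF growth at 1.005521.
r = ln(1.005521)/1 = 0.005506 → 0.55%.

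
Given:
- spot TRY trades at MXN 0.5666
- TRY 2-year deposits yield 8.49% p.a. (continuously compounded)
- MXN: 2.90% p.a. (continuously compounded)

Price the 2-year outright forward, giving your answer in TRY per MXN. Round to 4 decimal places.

1.9737

T = 2 years.
MXN growth factor: e^(0.0290×2) = 1.059715.
TRY growth factor: e^(0.0849×2) = 1.1850678.
So F = 0.5666 × 1.059715 / 1.1850678 = 0.5066668 (MXN/TRY).
Quoted the other way: 1/0.5066668 = 1.9737 TRY per MXN.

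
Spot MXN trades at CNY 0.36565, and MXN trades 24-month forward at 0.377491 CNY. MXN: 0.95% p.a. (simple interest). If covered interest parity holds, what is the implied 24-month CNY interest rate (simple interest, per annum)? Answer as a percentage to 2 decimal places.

T = 2 years.
By CIP, F/S equals the CNY-to-MXN growth ratio: 0.377491/0.36565 = 1.0323834.
MXN growth factor: 1 + 0.0095×2 = 1.019000.
That pins the CNY growth at 1.0519987.
r = (1.0519987 − 1)/2 = 0.025999 → 2.60%.

2.60%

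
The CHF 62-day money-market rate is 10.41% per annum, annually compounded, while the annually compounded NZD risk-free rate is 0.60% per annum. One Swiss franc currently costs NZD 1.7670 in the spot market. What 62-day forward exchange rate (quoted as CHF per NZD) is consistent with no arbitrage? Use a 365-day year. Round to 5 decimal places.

0.57495

T = 62/365 years.
NZD accumulates by (1 + 0.0060)^(62/365) = 1.0010166.
CHF growth factor: (1 + 0.1041)^(62/365) = 1.0169639.
So F = 1.767 × 1.0010166 / 1.0169639 = 1.739291 (NZD/CHF).
Quoted the other way: 1/1.739291 = 0.57495 CHF per NZD.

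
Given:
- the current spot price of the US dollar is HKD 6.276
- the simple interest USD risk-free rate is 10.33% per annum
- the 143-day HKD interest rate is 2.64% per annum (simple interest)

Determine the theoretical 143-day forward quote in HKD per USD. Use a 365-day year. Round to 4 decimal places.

6.0943

T = 143/365 years.
Growth of 1 HKD over T: 1 + 0.0264×143/365 = 1.010343.
Growth of 1 USD over T: 1 + 0.1033×143/365 = 1.040471.
CIP: F = S · (grow HKD)/(grow USD) = 6.276 × 1.010343/1.040471 = 6.094271 HKD per USD.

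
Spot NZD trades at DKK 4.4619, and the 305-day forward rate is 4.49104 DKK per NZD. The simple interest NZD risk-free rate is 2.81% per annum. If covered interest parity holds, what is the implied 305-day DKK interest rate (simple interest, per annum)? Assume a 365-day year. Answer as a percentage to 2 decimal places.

T = 305/365 years.
By CIP, F/S equals the DKK-to-NZD growth ratio: 4.49104/4.4619 = 1.0065309.
NZD growth factor: 1 + 0.0281×305/365 = 1.0234808.
Hence g_DKK = 1.0301651.
(1.0301651 − 1)/T = 0.036099, i.e. 3.61%.

3.61%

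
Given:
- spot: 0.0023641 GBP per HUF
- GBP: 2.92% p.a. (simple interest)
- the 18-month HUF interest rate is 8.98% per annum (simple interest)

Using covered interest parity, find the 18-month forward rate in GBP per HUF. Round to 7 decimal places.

0.0021747

T = 18/12 years.
GBP accumulates by 1 + 0.0292×18/12 = 1.043800.
HUF growth factor: 1 + 0.0898×18/12 = 1.134700.
CIP: F = S · (grow GBP)/(grow HUF) = 0.0023641 × 1.043800/1.134700 = 0.002174714 GBP per HUF.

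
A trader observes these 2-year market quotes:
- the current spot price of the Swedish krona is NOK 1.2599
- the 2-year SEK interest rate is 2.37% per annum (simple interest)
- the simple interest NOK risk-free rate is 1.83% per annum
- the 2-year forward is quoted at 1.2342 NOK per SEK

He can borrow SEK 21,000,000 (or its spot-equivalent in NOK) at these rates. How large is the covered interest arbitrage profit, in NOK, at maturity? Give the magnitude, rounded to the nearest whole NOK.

T = 2 years.
Keep in SEK, deliver into the forward: 21,000,000·1.047400·1.2342 = NOK 27,146,722.68.
Swap to NOK now, deposit: 21,000,000·1.2599·1.036600 = NOK 27,426,259.14.
The quoted forward undervalues SEK, so borrow SEK, convert to NOK at spot, deposit the NOK at 1.83%, and buy SEK forward at 1.2342 to cover the loan.
The gap between the two covered legs is NOK 279,536.

NOK 279,536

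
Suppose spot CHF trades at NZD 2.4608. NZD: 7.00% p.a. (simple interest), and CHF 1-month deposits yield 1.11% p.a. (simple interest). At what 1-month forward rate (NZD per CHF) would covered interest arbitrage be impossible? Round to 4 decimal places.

T = 1/12 years.
Growth of 1 NZD over T: 1 + 0.0700×1/12 = 1.0058333.
CHF accumulates by 1 + 0.0111×1/12 = 1.000925.
So F = 2.4608 × 1.0058333 / 1.000925 = 2.472867 (NZD/CHF).

2.4729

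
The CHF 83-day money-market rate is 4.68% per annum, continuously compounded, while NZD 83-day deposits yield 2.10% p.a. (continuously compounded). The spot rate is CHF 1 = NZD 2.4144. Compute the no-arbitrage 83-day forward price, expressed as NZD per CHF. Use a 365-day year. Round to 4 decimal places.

2.4003

T = 83/365 years.
NZD growth factor: e^(0.0210×83/365) = 1.0047868.
CHF accumulates by e^(0.0468×83/365) = 1.010699.
Forward (NZD per CHF) = 2.4144 × 1.0047868 / 1.010699 = 2.400277.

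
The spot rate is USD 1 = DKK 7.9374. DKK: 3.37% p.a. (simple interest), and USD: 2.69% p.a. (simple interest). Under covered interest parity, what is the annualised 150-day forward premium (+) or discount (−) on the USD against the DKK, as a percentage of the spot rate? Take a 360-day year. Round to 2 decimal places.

+0.67%

T = 150/360 years.
No-arbitrage forward: 7.9374 × 1.0140417 / 1.0112083 = 7.9596406 DKK/USD.
(F − S)/S ÷ T = (7.9596406 − 7.9374)/7.9374/(150/360) = 0.006725 → 0.67%.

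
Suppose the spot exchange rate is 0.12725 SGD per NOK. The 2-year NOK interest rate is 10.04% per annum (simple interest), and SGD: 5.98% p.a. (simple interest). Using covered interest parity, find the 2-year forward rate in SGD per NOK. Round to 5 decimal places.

T = 2 years.
Growth of 1 SGD over T: 1 + 0.0598×2 = 1.119600.
Growth of 1 NOK over T: 1 + 0.1004×2 = 1.200800.
So F = 0.12725 × 1.119600 / 1.200800 = 0.1186452 (SGD/NOK).

0.11865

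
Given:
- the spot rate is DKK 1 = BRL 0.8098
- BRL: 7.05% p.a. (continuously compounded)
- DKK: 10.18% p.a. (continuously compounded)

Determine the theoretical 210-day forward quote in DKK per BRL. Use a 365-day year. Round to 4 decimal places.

1.2573

T = 210/365 years.
BRL growth factor: e^(0.0705×210/365) = 1.0413955.
DKK growth factor: e^(0.1018×210/365) = 1.0603191.
Forward (BRL per DKK) = 0.8098 × 1.0413955 / 1.0603191 = 0.7953474.
Quoted the other way: 1/0.7953474 = 1.2573 DKK per BRL.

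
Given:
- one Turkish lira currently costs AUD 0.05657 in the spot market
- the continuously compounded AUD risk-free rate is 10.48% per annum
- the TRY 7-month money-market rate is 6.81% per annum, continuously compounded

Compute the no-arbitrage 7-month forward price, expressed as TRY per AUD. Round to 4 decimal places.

T = 7/12 years.
Growth of 1 AUD over T: e^(0.1048×7/12) = 1.06304064.
TRY accumulates by e^(0.0681×7/12) = 1.04052459.
Forward (AUD per TRY) = 0.05657 × 1.06304064 / 1.04052459 = 0.057794126.
Quoted the other way: 1/0.057794126 = 17.3028 TRY per AUD.

17.3028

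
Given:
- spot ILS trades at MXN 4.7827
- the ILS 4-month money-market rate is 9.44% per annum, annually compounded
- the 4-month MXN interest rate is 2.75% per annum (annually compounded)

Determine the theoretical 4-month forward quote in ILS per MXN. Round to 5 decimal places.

0.21353

T = 4/12 years.
Growth of 1 MXN over T: (1 + 0.0275)^(4/12) = 1.0090839.
ILS accumulates by (1 + 0.0944)^(4/12) = 1.0305254.
So F = 4.7827 × 1.0090839 / 1.0305254 = 4.683189 (MXN/ILS).
Quoted the other way: 1/4.683189 = 0.21353 ILS per MXN.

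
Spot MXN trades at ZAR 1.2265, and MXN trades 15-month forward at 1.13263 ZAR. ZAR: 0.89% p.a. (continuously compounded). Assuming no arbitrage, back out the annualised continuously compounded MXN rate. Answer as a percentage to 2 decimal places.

7.26%

T = 15/12 years.
By CIP, F/S equals the ZAR-to-MXN growth ratio: 1.13263/1.2265 = 0.9234651.
ZAR growth factor: e^(0.0089×15/12) = 1.0111871.
That pins the MXN growth at 1.0949922.
r = ln(1.0949922)/(15/12) = 0.072598 → 7.26%.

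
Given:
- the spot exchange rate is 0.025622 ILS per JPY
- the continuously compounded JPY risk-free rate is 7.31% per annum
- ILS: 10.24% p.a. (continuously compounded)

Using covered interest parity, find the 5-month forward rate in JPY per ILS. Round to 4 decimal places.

38.5554

T = 5/12 years.
ILS growth factor: e^(0.1024×5/12) = 1.04358997.
JPY growth factor: e^(0.0731×5/12) = 1.03092693.
Forward (ILS per JPY) = 0.025622 × 1.04358997 / 1.03092693 = 0.025936719.
Quoted the other way: 1/0.025936719 = 38.5554 JPY per ILS.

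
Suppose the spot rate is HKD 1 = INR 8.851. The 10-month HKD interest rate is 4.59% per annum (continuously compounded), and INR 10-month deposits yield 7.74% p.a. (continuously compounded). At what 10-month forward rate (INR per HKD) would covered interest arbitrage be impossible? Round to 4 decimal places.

9.0864

T = 10/12 years.
Growth of 1 INR over T: e^(0.0774×10/12) = 1.0666256.
HKD growth factor: e^(0.0459×10/12) = 1.0389909.
So F = 8.851 × 1.0666256 / 1.0389909 = 9.086416 (INR/HKD).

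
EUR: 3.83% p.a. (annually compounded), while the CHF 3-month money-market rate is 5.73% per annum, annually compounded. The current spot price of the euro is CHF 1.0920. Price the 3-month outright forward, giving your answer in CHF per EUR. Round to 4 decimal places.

T = 3/12 years.
CHF growth factor: (1 + 0.0573)^(3/12) = 1.0140271.
EUR accumulates by (1 + 0.0383)^(3/12) = 1.0094405.
CIP: F = S · (grow CHF)/(grow EUR) = 1.092 × 1.0140271/1.0094405 = 1.096962 CHF per EUR.

1.0970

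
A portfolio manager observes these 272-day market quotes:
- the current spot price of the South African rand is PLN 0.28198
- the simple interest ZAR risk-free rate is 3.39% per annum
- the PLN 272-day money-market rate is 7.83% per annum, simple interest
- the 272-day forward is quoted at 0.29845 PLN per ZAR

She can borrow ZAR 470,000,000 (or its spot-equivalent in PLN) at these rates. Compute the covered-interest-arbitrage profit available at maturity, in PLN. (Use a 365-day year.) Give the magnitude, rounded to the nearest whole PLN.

PLN 3,551,398

T = 272/365 years.
Route A — deposit ZAR, sell forward: 470,000,000 × 1.02526246575 × 0.29845 = PLN 143,815,103.96.
Route B — convert at spot, deposit PLN: 470,000,000 × 0.28198 × 1.05834958904 = PLN 140,263,706.05.
The quoted forward overvalues ZAR, so borrow PLN, buy ZAR at spot, deposit the ZAR at 3.39%, and sell the proceeds forward at 0.29845.
Profit = 143,815,103.96 − 140,263,706.05 = PLN 3,551,398.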